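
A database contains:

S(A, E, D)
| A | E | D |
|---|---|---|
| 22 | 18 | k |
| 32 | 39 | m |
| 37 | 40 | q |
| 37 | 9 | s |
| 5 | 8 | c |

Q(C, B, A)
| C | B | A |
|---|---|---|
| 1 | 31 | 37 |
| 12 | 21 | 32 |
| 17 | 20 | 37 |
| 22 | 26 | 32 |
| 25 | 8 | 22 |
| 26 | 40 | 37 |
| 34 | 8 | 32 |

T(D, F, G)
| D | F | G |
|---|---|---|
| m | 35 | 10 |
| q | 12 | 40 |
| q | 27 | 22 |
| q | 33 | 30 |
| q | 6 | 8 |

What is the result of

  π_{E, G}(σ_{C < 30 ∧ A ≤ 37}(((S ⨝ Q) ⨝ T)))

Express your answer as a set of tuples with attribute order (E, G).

{(39, 10), (40, 22), (40, 30), (40, 40), (40, 8)}

Joining S and Q on A yields {(22, 18, k, 25, 8), (32, 39, m, 12, 21), (32, 39, m, 22, 26), (32, 39, m, 34, 8), (37, 40, q, 1, 31), (37, 40, q, 17, 20), (37, 40, q, 26, 40), (37, 9, s, 1, 31), (37, 9, s, 17, 20), (37, 9, s, 26, 40)}.
Joining (S ⨝ Q) and T on D yields {(32, 39, m, 12, 21, 35, 10), (32, 39, m, 22, 26, 35, 10), (32, 39, m, 34, 8, 35, 10), (37, 40, q, 1, 31, 12, 40), (37, 40, q, 1, 31, 27, 22), (37, 40, q, 1, 31, 33, 30), (37, 40, q, 1, 31, 6, 8), (37, 40, q, 17, 20, 12, 40), (37, 40, q, 17, 20, 27, 22), (37, 40, q, 17, 20, 33, 30), (37, 40, q, 17, 20, 6, 8), (37, 40, q, 26, 40, 12, 40), (37, 40, q, 26, 40, 27, 22), (37, 40, q, 26, 40, 33, 30), (37, 40, q, 26, 40, 6, 8)}.
Filtering on C < 30 ∧ A ≤ 37 leaves {(32, 39, m, 12, 21, 35, 10), (32, 39, m, 22, 26, 35, 10), (37, 40, q, 1, 31, 12, 40), (37, 40, q, 1, 31, 27, 22), (37, 40, q, 1, 31, 33, 30), (37, 40, q, 1, 31, 6, 8), (37, 40, q, 17, 20, 12, 40), (37, 40, q, 17, 20, 27, 22), (37, 40, q, 17, 20, 33, 30), (37, 40, q, 17, 20, 6, 8), (37, 40, q, 26, 40, 12, 40), (37, 40, q, 26, 40, 27, 22), (37, 40, q, 26, 40, 33, 30), (37, 40, q, 26, 40, 6, 8)}.
π[E, G]: project onto (E, G) (9 duplicate(s) eliminated) → {(39, 10), (40, 22), (40, 30), (40, 40), (40, 8)}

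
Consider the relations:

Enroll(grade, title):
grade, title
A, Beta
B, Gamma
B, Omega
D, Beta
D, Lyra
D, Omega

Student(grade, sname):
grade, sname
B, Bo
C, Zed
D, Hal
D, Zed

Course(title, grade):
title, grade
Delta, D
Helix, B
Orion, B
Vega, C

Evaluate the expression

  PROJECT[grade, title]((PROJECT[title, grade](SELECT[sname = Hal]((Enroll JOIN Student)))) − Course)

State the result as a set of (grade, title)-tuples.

{(D, Beta), (D, Lyra), (D, Omega)}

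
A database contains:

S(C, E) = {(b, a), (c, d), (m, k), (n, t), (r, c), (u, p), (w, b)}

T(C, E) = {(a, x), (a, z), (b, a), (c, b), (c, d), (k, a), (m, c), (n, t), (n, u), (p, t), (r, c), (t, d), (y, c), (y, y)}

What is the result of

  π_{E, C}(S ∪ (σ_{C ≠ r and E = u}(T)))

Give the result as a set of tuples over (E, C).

Filtering on C ≠ r and E = u leaves {(n, u)}.
Taking the union: {(b, a), (c, d), (m, k), (n, t), (n, u), (r, c), (u, p), (w, b)}
π[E, C]: project onto (E, C) → {(a, b), (b, w), (c, r), (d, c), (k, m), (p, u), (t, n), (u, n)}

{(a, b), (b, w), (c, r), (d, c), (k, m), (p, u), (t, n), (u, n)}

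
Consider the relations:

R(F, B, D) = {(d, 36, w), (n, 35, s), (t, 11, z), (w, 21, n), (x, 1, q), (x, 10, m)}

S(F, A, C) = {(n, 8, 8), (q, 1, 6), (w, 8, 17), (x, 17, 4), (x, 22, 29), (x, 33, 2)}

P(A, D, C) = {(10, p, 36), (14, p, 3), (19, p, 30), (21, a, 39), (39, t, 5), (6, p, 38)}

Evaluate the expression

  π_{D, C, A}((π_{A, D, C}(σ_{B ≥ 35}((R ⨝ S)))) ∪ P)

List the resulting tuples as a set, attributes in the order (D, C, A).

Natural join on F: {(n, 35, s, 8, 8), (w, 21, n, 8, 17), (x, 1, q, 17, 4), (x, 1, q, 22, 29), (x, 1, q, 33, 2), (x, 10, m, 17, 4), (x, 10, m, 22, 29), (x, 10, m, 33, 2)}
Selection B ≥ 35: {(n, 35, s, 8, 8)}
π[A, D, C]: project onto (A, D, C) → {(8, s, 8)}
Set union of the two operands is {(10, p, 36), (14, p, 3), (19, p, 30), (21, a, 39), (39, t, 5), (6, p, 38), (8, s, 8)}.
π[D, C, A]: project onto (D, C, A) → {(a, 39, 21), (p, 3, 14), (p, 30, 19), (p, 36, 10), (p, 38, 6), (s, 8, 8), (t, 5, 39)}

{(a, 39, 21), (p, 3, 14), (p, 30, 19), (p, 36, 10), (p, 38, 6), (s, 8, 8), (t, 5, 39)}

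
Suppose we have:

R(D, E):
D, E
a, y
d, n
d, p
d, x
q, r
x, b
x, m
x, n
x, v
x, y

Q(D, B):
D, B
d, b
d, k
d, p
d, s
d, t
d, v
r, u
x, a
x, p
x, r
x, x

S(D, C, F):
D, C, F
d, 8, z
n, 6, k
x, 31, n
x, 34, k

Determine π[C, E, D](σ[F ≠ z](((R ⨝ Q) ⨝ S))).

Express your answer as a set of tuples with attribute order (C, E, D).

{(31, b, x), (31, m, x), (31, n, x), (31, v, x), (31, y, x), (34, b, x), (34, m, x), (34, n, x), (34, v, x), (34, y, x)}

Natural join on D: {(d, n, b), (d, n, k), (d, n, p), (d, n, s), (d, n, t), (d, n, v), (d, p, b), (d, p, k), (d, p, p), (d, p, s), (d, p, t), (d, p, v), (d, x, b), (d, x, k), (d, x, p), (d, x, s), (d, x, t), (d, x, v), (x, b, a), (x, b, p), (x, b, r), (x, b, x), (x, m, a), (x, m, p), (x, m, r), (x, m, x), (x, n, a), (x, n, p), (x, n, r), (x, n, x), (x, v, a), (x, v, p), (x, v, r), (x, v, x), (x, y, a), (x, y, p), (x, y, r), (x, y, x)}
Natural join on D: {(d, n, b, 8, z), (d, n, k, 8, z), (d, n, p, 8, z), (d, n, s, 8, z), (d, n, t, 8, z), (d, n, v, 8, z), (d, p, b, 8, z), (d, p, k, 8, z), (d, p, p, 8, z), (d, p, s, 8, z), (d, p, t, 8, z), (d, p, v, 8, z), (d, x, b, 8, z), (d, x, k, 8, z), (d, x, p, 8, z), (d, x, s, 8, z), (d, x, t, 8, z), (d, x, v, 8, z), (x, b, a, 31, n), (x, b, a, 34, k), (x, b, p, 31, n), (x, b, p, 34, k), (x, b, r, 31, n), (x, b, r, 34, k), (x, b, x, 31, n), (x, b, x, 34, k), (x, m, a, 31, n), (x, m, a, 34, k), (x, m, p, 31, n), (x, m, p, 34, k), (x, m, r, 31, n), (x, m, r, 34, k), (x, m, x, 31, n), (x, m, x, 34, k), (x, n, a, 31, n), (x, n, a, 34, k), (x, n, p, 31, n), (x, n, p, 34, k), (x, n, r, 31, n), (x, n, r, 34, k), (x, n, x, 31, n), (x, n, x, 34, k), (x, v, a, 31, n), (x, v, a, 34, k), (x, v, p, 31, n), (x, v, p, 34, k), (x, v, r, 31, n), (x, v, r, 34, k), (x, v, x, 31, n), (x, v, x, 34, k), (x, y, a, 31, n), (x, y, a, 34, k), (x, y, p, 31, n), (x, y, p, 34, k), (x, y, r, 31, n), (x, y, r, 34, k), (x, y, x, 31, n), (x, y, x, 34, k)}
σ[F ≠ z]: keep tuples satisfying F ≠ z → {(x, b, a, 31, n), (x, b, a, 34, k), (x, b, p, 31, n), (x, b, p, 34, k), (x, b, r, 31, n), (x, b, r, 34, k), (x, b, x, 31, n), (x, b, x, 34, k), (x, m, a, 31, n), (x, m, a, 34, k), (x, m, p, 31, n), (x, m, p, 34, k), (x, m, r, 31, n), (x, m, r, 34, k), (x, m, x, 31, n), (x, m, x, 34, k), (x, n, a, 31, n), (x, n, a, 34, k), (x, n, p, 31, n), (x, n, p, 34, k), (x, n, r, 31, n), (x, n, r, 34, k), (x, n, x, 31, n), (x, n, x, 34, k), (x, v, a, 31, n), (x, v, a, 34, k), (x, v, p, 31, n), (x, v, p, 34, k), (x, v, r, 31, n), (x, v, r, 34, k), (x, v, x, 31, n), (x, v, x, 34, k), (x, y, a, 31, n), (x, y, a, 34, k), (x, y, p, 31, n), (x, y, p, 34, k), (x, y, r, 31, n), (x, y, r, 34, k), (x, y, x, 31, n), (x, y, x, 34, k)}
π_{C, E, D} gives {(31, b, x), (31, m, x), (31, n, x), (31, v, x), (31, y, x), (34, b, x), (34, m, x), (34, n, x), (34, v, x), (34, y, x)} (30 duplicate(s) eliminated).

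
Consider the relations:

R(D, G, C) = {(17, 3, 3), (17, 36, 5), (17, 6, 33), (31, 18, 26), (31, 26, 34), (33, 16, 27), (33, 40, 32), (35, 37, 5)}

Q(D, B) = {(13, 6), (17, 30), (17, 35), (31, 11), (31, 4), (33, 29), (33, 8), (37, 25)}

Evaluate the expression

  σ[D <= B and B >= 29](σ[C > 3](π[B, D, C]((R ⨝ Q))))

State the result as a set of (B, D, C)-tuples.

{(30, 17, 33), (30, 17, 5), (35, 17, 33), (35, 17, 5)}

Natural join on D: {(17, 3, 3, 30), (17, 3, 3, 35), (17, 36, 5, 30), (17, 36, 5, 35), (17, 6, 33, 30), (17, 6, 33, 35), (31, 18, 26, 11), (31, 18, 26, 4), (31, 26, 34, 11), (31, 26, 34, 4), (33, 16, 27, 29), (33, 16, 27, 8), (33, 40, 32, 29), (33, 40, 32, 8)}
π[B, D, C]: project onto (B, D, C) → {(11, 31, 26), (11, 31, 34), (29, 33, 27), (29, 33, 32), (30, 17, 3), (30, 17, 33), (30, 17, 5), (35, 17, 3), (35, 17, 33), (35, 17, 5), (4, 31, 26), (4, 31, 34), (8, 33, 27), (8, 33, 32)}
σ[C > 3]: keep tuples satisfying C > 3 → {(11, 31, 26), (11, 31, 34), (29, 33, 27), (29, 33, 32), (30, 17, 33), (30, 17, 5), (35, 17, 33), (35, 17, 5), (4, 31, 26), (4, 31, 34), (8, 33, 27), (8, 33, 32)}
σ[D <= B and B >= 29]: keep tuples satisfying D <= B and B >= 29 → {(30, 17, 33), (30, 17, 5), (35, 17, 33), (35, 17, 5)}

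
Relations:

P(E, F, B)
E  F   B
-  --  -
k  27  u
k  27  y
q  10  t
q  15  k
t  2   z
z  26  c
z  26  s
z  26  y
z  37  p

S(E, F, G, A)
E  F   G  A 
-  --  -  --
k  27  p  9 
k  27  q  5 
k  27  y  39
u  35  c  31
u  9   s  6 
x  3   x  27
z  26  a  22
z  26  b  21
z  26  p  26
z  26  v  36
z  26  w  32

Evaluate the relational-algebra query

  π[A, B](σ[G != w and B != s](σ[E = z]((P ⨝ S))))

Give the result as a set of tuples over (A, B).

Joining P and S on E, F yields {(k, 27, u, p, 9), (k, 27, u, q, 5), (k, 27, u, y, 39), (k, 27, y, p, 9), (k, 27, y, q, 5), (k, 27, y, y, 39), (z, 26, c, a, 22), (z, 26, c, b, 21), (z, 26, c, p, 26), (z, 26, c, v, 36), (z, 26, c, w, 32), (z, 26, s, a, 22), (z, 26, s, b, 21), (z, 26, s, p, 26), (z, 26, s, v, 36), (z, 26, s, w, 32), (z, 26, y, a, 22), (z, 26, y, b, 21), (z, 26, y, p, 26), (z, 26, y, v, 36), (z, 26, y, w, 32)}.
Selection E = z: {(z, 26, c, a, 22), (z, 26, c, b, 21), (z, 26, c, p, 26), (z, 26, c, v, 36), (z, 26, c, w, 32), (z, 26, s, a, 22), (z, 26, s, b, 21), (z, 26, s, p, 26), (z, 26, s, v, 36), (z, 26, s, w, 32), (z, 26, y, a, 22), (z, 26, y, b, 21), (z, 26, y, p, 26), (z, 26, y, v, 36), (z, 26, y, w, 32)}
Selection G != w and B != s: {(z, 26, c, a, 22), (z, 26, c, b, 21), (z, 26, c, p, 26), (z, 26, c, v, 36), (z, 26, y, a, 22), (z, 26, y, b, 21), (z, 26, y, p, 26), (z, 26, y, v, 36)}
Projecting to A, B: {(21, c), (21, y), (22, c), (22, y), (26, c), (26, y), (36, c), (36, y)}

{(21, c), (21, y), (22, c), (22, y), (26, c), (26, y), (36, c), (36, y)}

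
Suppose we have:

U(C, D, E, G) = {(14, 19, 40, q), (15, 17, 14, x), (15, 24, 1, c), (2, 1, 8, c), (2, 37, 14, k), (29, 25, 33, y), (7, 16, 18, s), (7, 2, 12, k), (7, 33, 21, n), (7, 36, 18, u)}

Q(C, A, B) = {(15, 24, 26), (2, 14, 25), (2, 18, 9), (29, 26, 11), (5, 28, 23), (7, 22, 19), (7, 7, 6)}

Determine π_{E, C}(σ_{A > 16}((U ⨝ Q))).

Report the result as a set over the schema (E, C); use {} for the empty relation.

Natural join on C: {(15, 17, 14, x, 24, 26), (15, 24, 1, c, 24, 26), (2, 1, 8, c, 14, 25), (2, 1, 8, c, 18, 9), (2, 37, 14, k, 14, 25), (2, 37, 14, k, 18, 9), (29, 25, 33, y, 26, 11), (7, 16, 18, s, 22, 19), (7, 16, 18, s, 7, 6), (7, 2, 12, k, 22, 19), (7, 2, 12, k, 7, 6), (7, 33, 21, n, 22, 19), (7, 33, 21, n, 7, 6), (7, 36, 18, u, 22, 19), (7, 36, 18, u, 7, 6)}
Filtering on A > 16 leaves {(15, 17, 14, x, 24, 26), (15, 24, 1, c, 24, 26), (2, 1, 8, c, 18, 9), (2, 37, 14, k, 18, 9), (29, 25, 33, y, 26, 11), (7, 16, 18, s, 22, 19), (7, 2, 12, k, 22, 19), (7, 33, 21, n, 22, 19), (7, 36, 18, u, 22, 19)}.
π_{E, C} gives {(1, 15), (12, 7), (14, 15), (14, 2), (18, 7), (21, 7), (33, 29), (8, 2)} (1 duplicate(s) eliminated).

{(1, 15), (12, 7), (14, 15), (14, 2), (18, 7), (21, 7), (33, 29), (8, 2)}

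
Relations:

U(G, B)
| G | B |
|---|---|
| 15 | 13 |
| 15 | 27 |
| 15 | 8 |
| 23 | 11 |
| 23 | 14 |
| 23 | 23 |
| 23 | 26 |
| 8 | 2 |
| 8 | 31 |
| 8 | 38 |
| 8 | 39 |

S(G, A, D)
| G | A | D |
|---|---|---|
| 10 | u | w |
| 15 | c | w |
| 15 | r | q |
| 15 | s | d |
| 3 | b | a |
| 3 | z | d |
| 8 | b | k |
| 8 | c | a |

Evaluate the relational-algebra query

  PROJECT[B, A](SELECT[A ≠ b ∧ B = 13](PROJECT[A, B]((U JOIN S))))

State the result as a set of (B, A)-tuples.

{(13, c), (13, r), (13, s)}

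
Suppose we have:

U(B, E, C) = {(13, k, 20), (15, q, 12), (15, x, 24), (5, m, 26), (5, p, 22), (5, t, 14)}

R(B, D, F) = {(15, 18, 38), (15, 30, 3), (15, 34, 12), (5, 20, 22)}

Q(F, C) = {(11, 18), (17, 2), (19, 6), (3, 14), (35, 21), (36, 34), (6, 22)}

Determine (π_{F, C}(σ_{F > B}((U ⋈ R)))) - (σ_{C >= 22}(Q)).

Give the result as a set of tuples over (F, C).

U ⋈ R (natural join on B): {(15, q, 12, 18, 38), (15, q, 12, 30, 3), (15, q, 12, 34, 12), (15, x, 24, 18, 38), (15, x, 24, 30, 3), (15, x, 24, 34, 12), (5, m, 26, 20, 22), (5, p, 22, 20, 22), (5, t, 14, 20, 22)}
Filtering on F > B leaves {(15, q, 12, 18, 38), (15, x, 24, 18, 38), (5, m, 26, 20, 22), (5, p, 22, 20, 22), (5, t, 14, 20, 22)}.
π[F, C]: project onto (F, C) → {(22, 14), (22, 22), (22, 26), (38, 12), (38, 24)}
Filtering on C >= 22 leaves {(36, 34), (6, 22)}.
Difference: {(22, 14), (22, 22), (22, 26), (38, 12), (38, 24)} with {(36, 34), (6, 22)} → {(22, 14), (22, 22), (22, 26), (38, 12), (38, 24)}

{(22, 14), (22, 22), (22, 26), (38, 12), (38, 24)}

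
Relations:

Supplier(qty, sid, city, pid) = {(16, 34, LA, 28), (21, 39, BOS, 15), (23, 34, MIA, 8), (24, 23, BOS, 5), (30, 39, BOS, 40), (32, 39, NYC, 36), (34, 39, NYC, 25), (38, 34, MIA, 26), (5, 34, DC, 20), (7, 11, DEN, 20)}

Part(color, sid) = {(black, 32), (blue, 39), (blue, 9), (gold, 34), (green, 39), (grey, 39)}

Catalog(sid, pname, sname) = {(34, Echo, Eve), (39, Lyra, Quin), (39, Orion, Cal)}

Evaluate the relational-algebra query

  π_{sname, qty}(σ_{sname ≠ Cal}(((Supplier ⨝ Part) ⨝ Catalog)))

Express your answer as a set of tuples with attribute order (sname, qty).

{(Eve, 16), (Eve, 23), (Eve, 38), (Eve, 5), (Quin, 21), (Quin, 30), (Quin, 32), (Quin, 34)}

Supplier ⋈ Part (natural join on sid): {(16, 34, LA, 28, gold), (21, 39, BOS, 15, blue), (21, 39, BOS, 15, green), (21, 39, BOS, 15, grey), (23, 34, MIA, 8, gold), (30, 39, BOS, 40, blue), (30, 39, BOS, 40, green), (30, 39, BOS, 40, grey), (32, 39, NYC, 36, blue), (32, 39, NYC, 36, green), (32, 39, NYC, 36, grey), (34, 39, NYC, 25, blue), (34, 39, NYC, 25, green), (34, 39, NYC, 25, grey), (38, 34, MIA, 26, gold), (5, 34, DC, 20, gold)}
(Supplier ⨝ Part) ⋈ Catalog (natural join on sid): {(16, 34, LA, 28, gold, Echo, Eve), (21, 39, BOS, 15, blue, Lyra, Quin), (21, 39, BOS, 15, blue, Orion, Cal), (21, 39, BOS, 15, green, Lyra, Quin), (21, 39, BOS, 15, green, Orion, Cal), (21, 39, BOS, 15, grey, Lyra, Quin), (21, 39, BOS, 15, grey, Orion, Cal), (23, 34, MIA, 8, gold, Echo, Eve), (30, 39, BOS, 40, blue, Lyra, Quin), (30, 39, BOS, 40, blue, Orion, Cal), (30, 39, BOS, 40, green, Lyra, Quin), (30, 39, BOS, 40, green, Orion, Cal), (30, 39, BOS, 40, grey, Lyra, Quin), (30, 39, BOS, 40, grey, Orion, Cal), (32, 39, NYC, 36, blue, Lyra, Quin), (32, 39, NYC, 36, blue, Orion, Cal), (32, 39, NYC, 36, green, Lyra, Quin), (32, 39, NYC, 36, green, Orion, Cal), (32, 39, NYC, 36, grey, Lyra, Quin), (32, 39, NYC, 36, grey, Orion, Cal), (34, 39, NYC, 25, blue, Lyra, Quin), (34, 39, NYC, 25, blue, Orion, Cal), (34, 39, NYC, 25, green, Lyra, Quin), (34, 39, NYC, 25, green, Orion, Cal), (34, 39, NYC, 25, grey, Lyra, Quin), (34, 39, NYC, 25, grey, Orion, Cal), (38, 34, MIA, 26, gold, Echo, Eve), (5, 34, DC, 20, gold, Echo, Eve)}
Selection sname ≠ Cal: {(16, 34, LA, 28, gold, Echo, Eve), (21, 39, BOS, 15, blue, Lyra, Quin), (21, 39, BOS, 15, green, Lyra, Quin), (21, 39, BOS, 15, grey, Lyra, Quin), (23, 34, MIA, 8, gold, Echo, Eve), (30, 39, BOS, 40, blue, Lyra, Quin), (30, 39, BOS, 40, green, Lyra, Quin), (30, 39, BOS, 40, grey, Lyra, Quin), (32, 39, NYC, 36, blue, Lyra, Quin), (32, 39, NYC, 36, green, Lyra, Quin), (32, 39, NYC, 36, grey, Lyra, Quin), (34, 39, NYC, 25, blue, Lyra, Quin), (34, 39, NYC, 25, green, Lyra, Quin), (34, 39, NYC, 25, grey, Lyra, Quin), (38, 34, MIA, 26, gold, Echo, Eve), (5, 34, DC, 20, gold, Echo, Eve)}
π[sname, qty]: project onto (sname, qty) (8 duplicate(s) eliminated) → {(Eve, 16), (Eve, 23), (Eve, 38), (Eve, 5), (Quin, 21), (Quin, 30), (Quin, 32), (Quin, 34)}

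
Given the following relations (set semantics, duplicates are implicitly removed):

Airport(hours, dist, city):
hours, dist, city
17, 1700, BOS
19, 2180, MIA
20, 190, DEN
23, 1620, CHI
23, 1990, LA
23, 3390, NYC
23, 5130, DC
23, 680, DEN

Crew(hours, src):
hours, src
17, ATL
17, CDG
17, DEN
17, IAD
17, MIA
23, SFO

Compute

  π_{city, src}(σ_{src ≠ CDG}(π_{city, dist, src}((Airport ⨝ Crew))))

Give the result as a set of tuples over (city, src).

Airport ⋈ Crew (natural join on hours): {(17, 1700, BOS, ATL), (17, 1700, BOS, CDG), (17, 1700, BOS, DEN), (17, 1700, BOS, IAD), (17, 1700, BOS, MIA), (23, 1620, CHI, SFO), (23, 1990, LA, SFO), (23, 3390, NYC, SFO), (23, 5130, DC, SFO), (23, 680, DEN, SFO)}
Projecting to city, dist, src: {(BOS, 1700, ATL), (BOS, 1700, CDG), (BOS, 1700, DEN), (BOS, 1700, IAD), (BOS, 1700, MIA), (CHI, 1620, SFO), (DC, 5130, SFO), (DEN, 680, SFO), (LA, 1990, SFO), (NYC, 3390, SFO)}
Filtering on src ≠ CDG leaves {(BOS, 1700, ATL), (BOS, 1700, DEN), (BOS, 1700, IAD), (BOS, 1700, MIA), (CHI, 1620, SFO), (DC, 5130, SFO), (DEN, 680, SFO), (LA, 1990, SFO), (NYC, 3390, SFO)}.
Projecting to city, src: {(BOS, ATL), (BOS, DEN), (BOS, IAD), (BOS, MIA), (CHI, SFO), (DC, SFO), (DEN, SFO), (LA, SFO), (NYC, SFO)}

{(BOS, ATL), (BOS, DEN), (BOS, IAD), (BOS, MIA), (CHI, SFO), (DC, SFO), (DEN, SFO), (LA, SFO), (NYC, SFO)}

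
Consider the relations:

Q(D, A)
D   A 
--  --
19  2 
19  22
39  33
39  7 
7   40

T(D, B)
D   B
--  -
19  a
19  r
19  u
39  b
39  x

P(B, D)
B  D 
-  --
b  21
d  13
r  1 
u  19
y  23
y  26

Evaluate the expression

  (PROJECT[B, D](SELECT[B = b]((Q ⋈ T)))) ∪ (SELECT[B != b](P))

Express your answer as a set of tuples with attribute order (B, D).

Natural join on D: {(19, 2, a), (19, 2, r), (19, 2, u), (19, 22, a), (19, 22, r), (19, 22, u), (39, 33, b), (39, 33, x), (39, 7, b), (39, 7, x)}
Apply σ_{B = b}; surviving tuples: {(39, 33, b), (39, 7, b)}
Keep only column(s) B, D (1 duplicate(s) eliminated): {(b, 39)}
Apply σ_{B != b}; surviving tuples: {(d, 13), (r, 1), (u, 19), (y, 23), (y, 26)}
Set union of the two operands is {(b, 39), (d, 13), (r, 1), (u, 19), (y, 23), (y, 26)}.

{(b, 39), (d, 13), (r, 1), (u, 19), (y, 23), (y, 26)}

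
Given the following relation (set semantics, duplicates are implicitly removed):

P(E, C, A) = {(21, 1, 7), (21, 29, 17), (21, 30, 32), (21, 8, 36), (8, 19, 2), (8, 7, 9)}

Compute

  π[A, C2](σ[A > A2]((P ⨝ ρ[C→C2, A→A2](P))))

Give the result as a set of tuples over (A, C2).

{(17, 1), (32, 1), (32, 29), (36, 1), (36, 29), (36, 30), (9, 19)}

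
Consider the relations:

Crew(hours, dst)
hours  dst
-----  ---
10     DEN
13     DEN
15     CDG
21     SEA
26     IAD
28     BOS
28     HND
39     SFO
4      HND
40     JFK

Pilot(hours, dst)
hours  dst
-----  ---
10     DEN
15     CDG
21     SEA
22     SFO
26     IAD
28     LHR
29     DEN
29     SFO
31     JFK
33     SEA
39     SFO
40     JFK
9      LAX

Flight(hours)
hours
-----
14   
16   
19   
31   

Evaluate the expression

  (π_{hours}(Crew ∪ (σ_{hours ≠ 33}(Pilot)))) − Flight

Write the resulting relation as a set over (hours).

{10, 13, 15, 21, 22, 26, 28, 29, 39, 4, 40, 9}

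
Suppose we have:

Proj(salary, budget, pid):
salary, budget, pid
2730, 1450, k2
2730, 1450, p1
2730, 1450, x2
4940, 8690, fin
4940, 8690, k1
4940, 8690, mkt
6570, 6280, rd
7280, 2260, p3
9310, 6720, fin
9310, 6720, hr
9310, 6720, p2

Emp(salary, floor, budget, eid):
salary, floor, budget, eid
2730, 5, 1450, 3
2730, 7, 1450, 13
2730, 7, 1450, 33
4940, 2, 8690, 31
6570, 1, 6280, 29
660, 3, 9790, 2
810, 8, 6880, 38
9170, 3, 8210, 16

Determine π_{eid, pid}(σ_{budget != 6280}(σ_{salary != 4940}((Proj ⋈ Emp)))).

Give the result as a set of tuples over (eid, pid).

{(13, k2), (13, p1), (13, x2), (3, k2), (3, p1), (3, x2), (33, k2), (33, p1), (33, x2)}

Natural join on salary, budget: {(2730, 1450, k2, 5, 3), (2730, 1450, k2, 7, 13), (2730, 1450, k2, 7, 33), (2730, 1450, p1, 5, 3), (2730, 1450, p1, 7, 13), (2730, 1450, p1, 7, 33), (2730, 1450, x2, 5, 3), (2730, 1450, x2, 7, 13), (2730, 1450, x2, 7, 33), (4940, 8690, fin, 2, 31), (4940, 8690, k1, 2, 31), (4940, 8690, mkt, 2, 31), (6570, 6280, rd, 1, 29)}
Apply σ_{salary != 4940}; surviving tuples: {(2730, 1450, k2, 5, 3), (2730, 1450, k2, 7, 13), (2730, 1450, k2, 7, 33), (2730, 1450, p1, 5, 3), (2730, 1450, p1, 7, 13), (2730, 1450, p1, 7, 33), (2730, 1450, x2, 5, 3), (2730, 1450, x2, 7, 13), (2730, 1450, x2, 7, 33), (6570, 6280, rd, 1, 29)}
Apply σ_{budget != 6280}; surviving tuples: {(2730, 1450, k2, 5, 3), (2730, 1450, k2, 7, 13), (2730, 1450, k2, 7, 33), (2730, 1450, p1, 5, 3), (2730, 1450, p1, 7, 13), (2730, 1450, p1, 7, 33), (2730, 1450, x2, 5, 3), (2730, 1450, x2, 7, 13), (2730, 1450, x2, 7, 33)}
π[eid, pid]: project onto (eid, pid) → {(13, k2), (13, p1), (13, x2), (3, k2), (3, p1), (3, x2), (33, k2), (33, p1), (33, x2)}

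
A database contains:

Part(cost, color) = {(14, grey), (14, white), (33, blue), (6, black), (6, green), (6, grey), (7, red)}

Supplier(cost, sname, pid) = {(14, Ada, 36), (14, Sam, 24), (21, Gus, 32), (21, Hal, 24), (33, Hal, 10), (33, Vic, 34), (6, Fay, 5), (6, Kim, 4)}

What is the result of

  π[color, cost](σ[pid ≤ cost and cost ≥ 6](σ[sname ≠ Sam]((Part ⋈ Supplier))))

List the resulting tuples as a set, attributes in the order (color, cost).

Part ⋈ Supplier (natural join on cost): {(14, grey, Ada, 36), (14, grey, Sam, 24), (14, white, Ada, 36), (14, white, Sam, 24), (33, blue, Hal, 10), (33, blue, Vic, 34), (6, black, Fay, 5), (6, black, Kim, 4), (6, green, Fay, 5), (6, green, Kim, 4), (6, grey, Fay, 5), (6, grey, Kim, 4)}
Apply σ_{sname ≠ Sam}; surviving tuples: {(14, grey, Ada, 36), (14, white, Ada, 36), (33, blue, Hal, 10), (33, blue, Vic, 34), (6, black, Fay, 5), (6, black, Kim, 4), (6, green, Fay, 5), (6, green, Kim, 4), (6, grey, Fay, 5), (6, grey, Kim, 4)}
Apply σ_{pid ≤ cost and cost ≥ 6}; surviving tuples: {(33, blue, Hal, 10), (6, black, Fay, 5), (6, black, Kim, 4), (6, green, Fay, 5), (6, green, Kim, 4), (6, grey, Fay, 5), (6, grey, Kim, 4)}
π[color, cost]: project onto (color, cost) (3 duplicate(s) eliminated) → {(black, 6), (blue, 33), (green, 6), (grey, 6)}

{(black, 6), (blue, 33), (green, 6), (grey, 6)}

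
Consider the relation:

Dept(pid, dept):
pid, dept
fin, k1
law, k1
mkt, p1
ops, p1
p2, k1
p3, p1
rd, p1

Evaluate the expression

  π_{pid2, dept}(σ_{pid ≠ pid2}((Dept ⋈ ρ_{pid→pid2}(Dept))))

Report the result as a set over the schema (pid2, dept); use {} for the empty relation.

{(fin, k1), (law, k1), (mkt, p1), (ops, p1), (p2, k1), (p3, p1), (rd, p1)}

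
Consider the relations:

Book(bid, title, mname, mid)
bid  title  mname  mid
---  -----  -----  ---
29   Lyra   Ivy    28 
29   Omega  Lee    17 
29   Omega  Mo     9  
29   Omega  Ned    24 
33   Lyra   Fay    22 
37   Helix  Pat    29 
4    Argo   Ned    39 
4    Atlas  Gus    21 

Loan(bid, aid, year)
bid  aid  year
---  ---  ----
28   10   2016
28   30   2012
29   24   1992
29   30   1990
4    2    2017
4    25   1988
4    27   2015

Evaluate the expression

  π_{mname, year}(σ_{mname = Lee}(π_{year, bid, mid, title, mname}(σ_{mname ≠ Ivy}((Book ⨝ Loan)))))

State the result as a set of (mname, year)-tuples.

{(Lee, 1990), (Lee, 1992)}

Book ⋈ Loan (natural join on bid): {(29, Lyra, Ivy, 28, 24, 1992), (29, Lyra, Ivy, 28, 30, 1990), (29, Omega, Lee, 17, 24, 1992), (29, Omega, Lee, 17, 30, 1990), (29, Omega, Mo, 9, 24, 1992), (29, Omega, Mo, 9, 30, 1990), (29, Omega, Ned, 24, 24, 1992), (29, Omega, Ned, 24, 30, 1990), (4, Argo, Ned, 39, 2, 2017), (4, Argo, Ned, 39, 25, 1988), (4, Argo, Ned, 39, 27, 2015), (4, Atlas, Gus, 21, 2, 2017), (4, Atlas, Gus, 21, 25, 1988), (4, Atlas, Gus, 21, 27, 2015)}
Filtering on mname ≠ Ivy leaves {(29, Omega, Lee, 17, 24, 1992), (29, Omega, Lee, 17, 30, 1990), (29, Omega, Mo, 9, 24, 1992), (29, Omega, Mo, 9, 30, 1990), (29, Omega, Ned, 24, 24, 1992), (29, Omega, Ned, 24, 30, 1990), (4, Argo, Ned, 39, 2, 2017), (4, Argo, Ned, 39, 25, 1988), (4, Argo, Ned, 39, 27, 2015), (4, Atlas, Gus, 21, 2, 2017), (4, Atlas, Gus, 21, 25, 1988), (4, Atlas, Gus, 21, 27, 2015)}.
π_{year, bid, mid, title, mname} gives {(1988, 4, 21, Atlas, Gus), (1988, 4, 39, Argo, Ned), (1990, 29, 17, Omega, Lee), (1990, 29, 24, Omega, Ned), (1990, 29, 9, Omega, Mo), (1992, 29, 17, Omega, Lee), (1992, 29, 24, Omega, Ned), (1992, 29, 9, Omega, Mo), (2015, 4, 21, Atlas, Gus), (2015, 4, 39, Argo, Ned), (2017, 4, 21, Atlas, Gus), (2017, 4, 39, Argo, Ned)}.
Filtering on mname = Lee leaves {(1990, 29, 17, Omega, Lee), (1992, 29, 17, Omega, Lee)}.
π_{mname, year} gives {(Lee, 1990), (Lee, 1992)}.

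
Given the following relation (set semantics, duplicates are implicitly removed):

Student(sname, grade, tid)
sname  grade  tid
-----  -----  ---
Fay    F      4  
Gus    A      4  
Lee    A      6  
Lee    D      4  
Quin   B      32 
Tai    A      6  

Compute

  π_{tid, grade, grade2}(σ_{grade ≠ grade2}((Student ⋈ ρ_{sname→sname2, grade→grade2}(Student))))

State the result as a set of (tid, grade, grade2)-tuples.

ρ[sname→sname2, grade→grade2]: schema becomes (sname2, grade2, tid); tuples unchanged.
Natural join on tid: {(Fay, F, 4, Fay, F), (Fay, F, 4, Gus, A), (Fay, F, 4, Lee, D), (Gus, A, 4, Fay, F), (Gus, A, 4, Gus, A), (Gus, A, 4, Lee, D), (Lee, A, 6, Lee, A), (Lee, A, 6, Tai, A), (Lee, D, 4, Fay, F), (Lee, D, 4, Gus, A), (Lee, D, 4, Lee, D), (Quin, B, 32, Quin, B), (Tai, A, 6, Lee, A), (Tai, A, 6, Tai, A)}
Selection grade ≠ grade2: {(Fay, F, 4, Gus, A), (Fay, F, 4, Lee, D), (Gus, A, 4, Fay, F), (Gus, A, 4, Lee, D), (Lee, D, 4, Fay, F), (Lee, D, 4, Gus, A)}
π[tid, grade, grade2]: project onto (tid, grade, grade2) → {(4, A, D), (4, A, F), (4, D, A), (4, D, F), (4, F, A), (4, F, D)}

{(4, A, D), (4, A, F), (4, D, A), (4, D, F), (4, F, A), (4, F, D)}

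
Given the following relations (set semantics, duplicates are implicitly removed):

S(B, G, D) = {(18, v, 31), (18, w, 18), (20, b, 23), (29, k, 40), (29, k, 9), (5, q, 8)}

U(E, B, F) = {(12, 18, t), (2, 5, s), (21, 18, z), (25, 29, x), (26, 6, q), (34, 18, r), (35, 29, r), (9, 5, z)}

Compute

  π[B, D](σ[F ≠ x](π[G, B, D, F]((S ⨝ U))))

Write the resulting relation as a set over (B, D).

{(18, 18), (18, 31), (29, 40), (29, 9), (5, 8)}

S ⋈ U (natural join on B): {(18, v, 31, 12, t), (18, v, 31, 21, z), (18, v, 31, 34, r), (18, w, 18, 12, t), (18, w, 18, 21, z), (18, w, 18, 34, r), (29, k, 40, 25, x), (29, k, 40, 35, r), (29, k, 9, 25, x), (29, k, 9, 35, r), (5, q, 8, 2, s), (5, q, 8, 9, z)}
Projecting to G, B, D, F: {(k, 29, 40, r), (k, 29, 40, x), (k, 29, 9, r), (k, 29, 9, x), (q, 5, 8, s), (q, 5, 8, z), (v, 18, 31, r), (v, 18, 31, t), (v, 18, 31, z), (w, 18, 18, r), (w, 18, 18, t), (w, 18, 18, z)}
Selection F ≠ x: {(k, 29, 40, r), (k, 29, 9, r), (q, 5, 8, s), (q, 5, 8, z), (v, 18, 31, r), (v, 18, 31, t), (v, 18, 31, z), (w, 18, 18, r), (w, 18, 18, t), (w, 18, 18, z)}
Projecting to B, D (5 duplicate(s) eliminated): {(18, 18), (18, 31), (29, 40), (29, 9), (5, 8)}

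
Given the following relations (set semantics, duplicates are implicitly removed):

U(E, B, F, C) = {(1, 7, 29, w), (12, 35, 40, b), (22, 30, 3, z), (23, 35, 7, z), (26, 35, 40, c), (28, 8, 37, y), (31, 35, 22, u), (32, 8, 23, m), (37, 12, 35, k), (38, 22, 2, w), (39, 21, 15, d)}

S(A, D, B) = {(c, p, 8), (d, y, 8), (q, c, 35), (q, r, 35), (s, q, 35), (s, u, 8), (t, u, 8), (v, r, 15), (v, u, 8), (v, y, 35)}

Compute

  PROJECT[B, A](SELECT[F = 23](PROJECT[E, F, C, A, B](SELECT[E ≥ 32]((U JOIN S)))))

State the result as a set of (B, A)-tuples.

Natural join on B: {(12, 35, 40, b, q, c), (12, 35, 40, b, q, r), (12, 35, 40, b, s, q), (12, 35, 40, b, v, y), (23, 35, 7, z, q, c), (23, 35, 7, z, q, r), (23, 35, 7, z, s, q), (23, 35, 7, z, v, y), (26, 35, 40, c, q, c), (26, 35, 40, c, q, r), (26, 35, 40, c, s, q), (26, 35, 40, c, v, y), (28, 8, 37, y, c, p), (28, 8, 37, y, d, y), (28, 8, 37, y, s, u), (28, 8, 37, y, t, u), (28, 8, 37, y, v, u), (31, 35, 22, u, q, c), (31, 35, 22, u, q, r), (31, 35, 22, u, s, q), (31, 35, 22, u, v, y), (32, 8, 23, m, c, p), (32, 8, 23, m, d, y), (32, 8, 23, m, s, u), (32, 8, 23, m, t, u), (32, 8, 23, m, v, u)}
Filtering on E ≥ 32 leaves {(32, 8, 23, m, c, p), (32, 8, 23, m, d, y), (32, 8, 23, m, s, u), (32, 8, 23, m, t, u), (32, 8, 23, m, v, u)}.
Projecting to E, F, C, A, B: {(32, 23, m, c, 8), (32, 23, m, d, 8), (32, 23, m, s, 8), (32, 23, m, t, 8), (32, 23, m, v, 8)}
Filtering on F = 23 leaves {(32, 23, m, c, 8), (32, 23, m, d, 8), (32, 23, m, s, 8), (32, 23, m, t, 8), (32, 23, m, v, 8)}.
Projecting to B, A: {(8, c), (8, d), (8, s), (8, t), (8, v)}

{(8, c), (8, d), (8, s), (8, t), (8, v)}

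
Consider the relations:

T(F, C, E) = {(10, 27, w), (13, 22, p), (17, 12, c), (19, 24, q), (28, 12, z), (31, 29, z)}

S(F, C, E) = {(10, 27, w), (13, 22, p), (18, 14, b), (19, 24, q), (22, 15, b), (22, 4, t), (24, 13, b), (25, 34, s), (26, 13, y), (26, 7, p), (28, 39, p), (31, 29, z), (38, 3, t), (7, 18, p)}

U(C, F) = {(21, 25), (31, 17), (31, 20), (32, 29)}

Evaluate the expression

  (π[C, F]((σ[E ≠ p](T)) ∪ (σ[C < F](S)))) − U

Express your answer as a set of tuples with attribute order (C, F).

Selection E ≠ p: {(10, 27, w), (17, 12, c), (19, 24, q), (28, 12, z), (31, 29, z)}
Selection C < F: {(18, 14, b), (22, 15, b), (22, 4, t), (24, 13, b), (26, 13, y), (26, 7, p), (31, 29, z), (38, 3, t)}
Taking the union: {(10, 27, w), (17, 12, c), (18, 14, b), (19, 24, q), (22, 15, b), (22, 4, t), (24, 13, b), (26, 13, y), (26, 7, p), (28, 12, z), (31, 29, z), (38, 3, t)}
Keep only column(s) C, F: {(12, 17), (12, 28), (13, 24), (13, 26), (14, 18), (15, 22), (24, 19), (27, 10), (29, 31), (3, 38), (4, 22), (7, 26)}
Taking the difference: {(12, 17), (12, 28), (13, 24), (13, 26), (14, 18), (15, 22), (24, 19), (27, 10), (29, 31), (3, 38), (4, 22), (7, 26)}

{(12, 17), (12, 28), (13, 24), (13, 26), (14, 18), (15, 22), (24, 19), (27, 10), (29, 31), (3, 38), (4, 22), (7, 26)}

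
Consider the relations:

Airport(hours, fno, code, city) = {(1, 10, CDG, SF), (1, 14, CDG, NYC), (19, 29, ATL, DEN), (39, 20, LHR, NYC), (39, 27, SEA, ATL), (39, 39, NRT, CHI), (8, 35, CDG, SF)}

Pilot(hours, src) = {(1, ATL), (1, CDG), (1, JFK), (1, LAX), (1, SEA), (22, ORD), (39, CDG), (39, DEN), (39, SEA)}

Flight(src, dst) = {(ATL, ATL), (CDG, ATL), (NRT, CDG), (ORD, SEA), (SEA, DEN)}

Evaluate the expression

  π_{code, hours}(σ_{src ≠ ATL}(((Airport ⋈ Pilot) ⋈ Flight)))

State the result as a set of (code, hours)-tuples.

{(CDG, 1), (LHR, 39), (NRT, 39), (SEA, 39)}

Airport ⋈ Pilot (natural join on hours): {(1, 10, CDG, SF, ATL), (1, 10, CDG, SF, CDG), (1, 10, CDG, SF, JFK), (1, 10, CDG, SF, LAX), (1, 10, CDG, SF, SEA), (1, 14, CDG, NYC, ATL), (1, 14, CDG, NYC, CDG), (1, 14, CDG, NYC, JFK), (1, 14, CDG, NYC, LAX), (1, 14, CDG, NYC, SEA), (39, 20, LHR, NYC, CDG), (39, 20, LHR, NYC, DEN), (39, 20, LHR, NYC, SEA), (39, 27, SEA, ATL, CDG), (39, 27, SEA, ATL, DEN), (39, 27, SEA, ATL, SEA), (39, 39, NRT, CHI, CDG), (39, 39, NRT, CHI, DEN), (39, 39, NRT, CHI, SEA)}
(Airport ⋈ Pilot) ⋈ Flight (natural join on src): {(1, 10, CDG, SF, ATL, ATL), (1, 10, CDG, SF, CDG, ATL), (1, 10, CDG, SF, SEA, DEN), (1, 14, CDG, NYC, ATL, ATL), (1, 14, CDG, NYC, CDG, ATL), (1, 14, CDG, NYC, SEA, DEN), (39, 20, LHR, NYC, CDG, ATL), (39, 20, LHR, NYC, SEA, DEN), (39, 27, SEA, ATL, CDG, ATL), (39, 27, SEA, ATL, SEA, DEN), (39, 39, NRT, CHI, CDG, ATL), (39, 39, NRT, CHI, SEA, DEN)}
Apply σ_{src ≠ ATL}; surviving tuples: {(1, 10, CDG, SF, CDG, ATL), (1, 10, CDG, SF, SEA, DEN), (1, 14, CDG, NYC, CDG, ATL), (1, 14, CDG, NYC, SEA, DEN), (39, 20, LHR, NYC, CDG, ATL), (39, 20, LHR, NYC, SEA, DEN), (39, 27, SEA, ATL, CDG, ATL), (39, 27, SEA, ATL, SEA, DEN), (39, 39, NRT, CHI, CDG, ATL), (39, 39, NRT, CHI, SEA, DEN)}
Projecting to code, hours (6 duplicate(s) eliminated): {(CDG, 1), (LHR, 39), (NRT, 39), (SEA, 39)}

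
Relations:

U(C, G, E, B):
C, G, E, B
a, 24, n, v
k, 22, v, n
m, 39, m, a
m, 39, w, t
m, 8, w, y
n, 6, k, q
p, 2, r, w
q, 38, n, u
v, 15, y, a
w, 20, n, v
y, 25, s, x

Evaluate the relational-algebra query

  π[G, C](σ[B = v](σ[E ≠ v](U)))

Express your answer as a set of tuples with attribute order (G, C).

{(20, w), (24, a)}

Selection E ≠ v: {(a, 24, n, v), (m, 39, m, a), (m, 39, w, t), (m, 8, w, y), (n, 6, k, q), (p, 2, r, w), (q, 38, n, u), (v, 15, y, a), (w, 20, n, v), (y, 25, s, x)}
Selection B = v: {(a, 24, n, v), (w, 20, n, v)}
π_{G, C} gives {(20, w), (24, a)}.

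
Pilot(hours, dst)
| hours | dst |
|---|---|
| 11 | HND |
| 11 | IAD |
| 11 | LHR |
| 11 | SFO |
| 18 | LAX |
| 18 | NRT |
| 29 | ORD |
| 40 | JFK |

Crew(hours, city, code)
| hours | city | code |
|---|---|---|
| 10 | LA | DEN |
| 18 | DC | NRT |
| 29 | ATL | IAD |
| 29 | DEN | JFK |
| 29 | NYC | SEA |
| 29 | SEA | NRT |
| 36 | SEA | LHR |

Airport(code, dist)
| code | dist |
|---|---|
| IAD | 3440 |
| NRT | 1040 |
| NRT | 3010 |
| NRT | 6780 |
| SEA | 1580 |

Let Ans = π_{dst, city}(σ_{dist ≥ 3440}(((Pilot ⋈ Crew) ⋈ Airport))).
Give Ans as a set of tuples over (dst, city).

Pilot ⋈ Crew (natural join on hours): {(18, LAX, DC, NRT), (18, NRT, DC, NRT), (29, ORD, ATL, IAD), (29, ORD, DEN, JFK), (29, ORD, NYC, SEA), (29, ORD, SEA, NRT)}
(Pilot ⋈ Crew) ⋈ Airport (natural join on code): {(18, LAX, DC, NRT, 1040), (18, LAX, DC, NRT, 3010), (18, LAX, DC, NRT, 6780), (18, NRT, DC, NRT, 1040), (18, NRT, DC, NRT, 3010), (18, NRT, DC, NRT, 6780), (29, ORD, ATL, IAD, 3440), (29, ORD, NYC, SEA, 1580), (29, ORD, SEA, NRT, 1040), (29, ORD, SEA, NRT, 3010), (29, ORD, SEA, NRT, 6780)}
Selection dist ≥ 3440: {(18, LAX, DC, NRT, 6780), (18, NRT, DC, NRT, 6780), (29, ORD, ATL, IAD, 3440), (29, ORD, SEA, NRT, 6780)}
Keep only column(s) dst, city: {(LAX, DC), (NRT, DC), (ORD, ATL), (ORD, SEA)}

{(LAX, DC), (NRT, DC), (ORD, ATL), (ORD, SEA)}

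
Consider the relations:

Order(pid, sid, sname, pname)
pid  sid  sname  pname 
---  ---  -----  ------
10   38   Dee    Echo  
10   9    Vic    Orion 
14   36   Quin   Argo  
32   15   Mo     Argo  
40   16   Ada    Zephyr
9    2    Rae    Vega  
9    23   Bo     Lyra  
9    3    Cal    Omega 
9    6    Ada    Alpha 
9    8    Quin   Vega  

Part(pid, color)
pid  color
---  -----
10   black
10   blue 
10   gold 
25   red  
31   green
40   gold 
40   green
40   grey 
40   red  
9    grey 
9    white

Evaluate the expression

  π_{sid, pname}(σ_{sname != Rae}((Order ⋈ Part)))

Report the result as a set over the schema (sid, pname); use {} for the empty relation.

{(16, Zephyr), (23, Lyra), (3, Omega), (38, Echo), (6, Alpha), (8, Vega), (9, Orion)}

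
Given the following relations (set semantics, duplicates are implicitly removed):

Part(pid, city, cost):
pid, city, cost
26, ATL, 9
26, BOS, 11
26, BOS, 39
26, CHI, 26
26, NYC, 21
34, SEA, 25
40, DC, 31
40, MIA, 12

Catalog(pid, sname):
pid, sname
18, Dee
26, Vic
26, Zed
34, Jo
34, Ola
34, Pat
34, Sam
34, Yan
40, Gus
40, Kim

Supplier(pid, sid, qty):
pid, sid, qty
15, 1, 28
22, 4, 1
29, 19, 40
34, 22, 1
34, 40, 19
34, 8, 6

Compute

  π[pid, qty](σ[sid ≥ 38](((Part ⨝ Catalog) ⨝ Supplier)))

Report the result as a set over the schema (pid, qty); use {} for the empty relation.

Part ⋈ Catalog (natural join on pid): {(26, ATL, 9, Vic), (26, ATL, 9, Zed), (26, BOS, 11, Vic), (26, BOS, 11, Zed), (26, BOS, 39, Vic), (26, BOS, 39, Zed), (26, CHI, 26, Vic), (26, CHI, 26, Zed), (26, NYC, 21, Vic), (26, NYC, 21, Zed), (34, SEA, 25, Jo), (34, SEA, 25, Ola), (34, SEA, 25, Pat), (34, SEA, 25, Sam), (34, SEA, 25, Yan), (40, DC, 31, Gus), (40, DC, 31, Kim), (40, MIA, 12, Gus), (40, MIA, 12, Kim)}
(Part ⨝ Catalog) ⋈ Supplier (natural join on pid): {(34, SEA, 25, Jo, 22, 1), (34, SEA, 25, Jo, 40, 19), (34, SEA, 25, Jo, 8, 6), (34, SEA, 25, Ola, 22, 1), (34, SEA, 25, Ola, 40, 19), (34, SEA, 25, Ola, 8, 6), (34, SEA, 25, Pat, 22, 1), (34, SEA, 25, Pat, 40, 19), (34, SEA, 25, Pat, 8, 6), (34, SEA, 25, Sam, 22, 1), (34, SEA, 25, Sam, 40, 19), (34, SEA, 25, Sam, 8, 6), (34, SEA, 25, Yan, 22, 1), (34, SEA, 25, Yan, 40, 19), (34, SEA, 25, Yan, 8, 6)}
Filtering on sid ≥ 38 leaves {(34, SEA, 25, Jo, 40, 19), (34, SEA, 25, Ola, 40, 19), (34, SEA, 25, Pat, 40, 19), (34, SEA, 25, Sam, 40, 19), (34, SEA, 25, Yan, 40, 19)}.
Projecting to pid, qty (4 duplicate(s) eliminated): {(34, 19)}

{(34, 19)}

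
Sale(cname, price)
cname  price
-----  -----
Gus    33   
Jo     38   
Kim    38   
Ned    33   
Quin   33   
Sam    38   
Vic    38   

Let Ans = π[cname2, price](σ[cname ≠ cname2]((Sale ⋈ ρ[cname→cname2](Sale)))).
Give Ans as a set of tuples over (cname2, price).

{(Gus, 33), (Jo, 38), (Kim, 38), (Ned, 33), (Quin, 33), (Sam, 38), (Vic, 38)}

ρ[cname→cname2]: schema becomes (cname2, price); tuples unchanged.
Sale ⋈ ρ[cname→cname2](Sale) (natural join on price): {(Gus, 33, Gus), (Gus, 33, Ned), (Gus, 33, Quin), (Jo, 38, Jo), (Jo, 38, Kim), (Jo, 38, Sam), (Jo, 38, Vic), (Kim, 38, Jo), (Kim, 38, Kim), (Kim, 38, Sam), (Kim, 38, Vic), (Ned, 33, Gus), (Ned, 33, Ned), (Ned, 33, Quin), (Quin, 33, Gus), (Quin, 33, Ned), (Quin, 33, Quin), (Sam, 38, Jo), (Sam, 38, Kim), (Sam, 38, Sam), (Sam, 38, Vic), (Vic, 38, Jo), (Vic, 38, Kim), (Vic, 38, Sam), (Vic, 38, Vic)}
Filtering on cname ≠ cname2 leaves {(Gus, 33, Ned), (Gus, 33, Quin), (Jo, 38, Kim), (Jo, 38, Sam), (Jo, 38, Vic), (Kim, 38, Jo), (Kim, 38, Sam), (Kim, 38, Vic), (Ned, 33, Gus), (Ned, 33, Quin), (Quin, 33, Gus), (Quin, 33, Ned), (Sam, 38, Jo), (Sam, 38, Kim), (Sam, 38, Vic), (Vic, 38, Jo), (Vic, 38, Kim), (Vic, 38, Sam)}.
Keep only column(s) cname2, price (11 duplicate(s) eliminated): {(Gus, 33), (Jo, 38), (Kim, 38), (Ned, 33), (Quin, 33), (Sam, 38), (Vic, 38)}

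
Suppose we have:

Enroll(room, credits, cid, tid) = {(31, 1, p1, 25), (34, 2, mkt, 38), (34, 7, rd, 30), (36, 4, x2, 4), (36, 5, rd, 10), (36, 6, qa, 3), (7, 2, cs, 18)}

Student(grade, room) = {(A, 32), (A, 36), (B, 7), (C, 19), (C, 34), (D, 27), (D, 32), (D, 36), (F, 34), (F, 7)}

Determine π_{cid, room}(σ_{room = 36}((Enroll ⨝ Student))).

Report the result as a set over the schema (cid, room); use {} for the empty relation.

{(qa, 36), (rd, 36), (x2, 36)}

Natural join on room: {(34, 2, mkt, 38, C), (34, 2, mkt, 38, F), (34, 7, rd, 30, C), (34, 7, rd, 30, F), (36, 4, x2, 4, A), (36, 4, x2, 4, D), (36, 5, rd, 10, A), (36, 5, rd, 10, D), (36, 6, qa, 3, A), (36, 6, qa, 3, D), (7, 2, cs, 18, B), (7, 2, cs, 18, F)}
Apply σ_{room = 36}; surviving tuples: {(36, 4, x2, 4, A), (36, 4, x2, 4, D), (36, 5, rd, 10, A), (36, 5, rd, 10, D), (36, 6, qa, 3, A), (36, 6, qa, 3, D)}
π[cid, room]: project onto (cid, room) (3 duplicate(s) eliminated) → {(qa, 36), (rd, 36), (x2, 36)}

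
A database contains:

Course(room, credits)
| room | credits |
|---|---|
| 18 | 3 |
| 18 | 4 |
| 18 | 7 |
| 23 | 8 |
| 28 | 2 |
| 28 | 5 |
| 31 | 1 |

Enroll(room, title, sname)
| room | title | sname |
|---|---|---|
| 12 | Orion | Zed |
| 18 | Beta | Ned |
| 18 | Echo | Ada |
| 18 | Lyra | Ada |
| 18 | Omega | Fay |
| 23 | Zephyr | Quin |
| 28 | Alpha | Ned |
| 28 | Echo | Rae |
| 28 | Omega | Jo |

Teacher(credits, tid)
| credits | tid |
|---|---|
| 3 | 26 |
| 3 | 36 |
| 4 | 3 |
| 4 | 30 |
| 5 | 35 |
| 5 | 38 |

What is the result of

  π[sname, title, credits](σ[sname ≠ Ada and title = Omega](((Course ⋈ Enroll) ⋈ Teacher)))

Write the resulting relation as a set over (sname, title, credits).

{(Fay, Omega, 3), (Fay, Omega, 4), (Jo, Omega, 5)}

Joining Course and Enroll on room yields {(18, 3, Beta, Ned), (18, 3, Echo, Ada), (18, 3, Lyra, Ada), (18, 3, Omega, Fay), (18, 4, Beta, Ned), (18, 4, Echo, Ada), (18, 4, Lyra, Ada), (18, 4, Omega, Fay), (18, 7, Beta, Ned), (18, 7, Echo, Ada), (18, 7, Lyra, Ada), (18, 7, Omega, Fay), (23, 8, Zephyr, Quin), (28, 2, Alpha, Ned), (28, 2, Echo, Rae), (28, 2, Omega, Jo), (28, 5, Alpha, Ned), (28, 5, Echo, Rae), (28, 5, Omega, Jo)}.
Joining (Course ⋈ Enroll) and Teacher on credits yields {(18, 3, Beta, Ned, 26), (18, 3, Beta, Ned, 36), (18, 3, Echo, Ada, 26), (18, 3, Echo, Ada, 36), (18, 3, Lyra, Ada, 26), (18, 3, Lyra, Ada, 36), (18, 3, Omega, Fay, 26), (18, 3, Omega, Fay, 36), (18, 4, Beta, Ned, 3), (18, 4, Beta, Ned, 30), (18, 4, Echo, Ada, 3), (18, 4, Echo, Ada, 30), (18, 4, Lyra, Ada, 3), (18, 4, Lyra, Ada, 30), (18, 4, Omega, Fay, 3), (18, 4, Omega, Fay, 30), (28, 5, Alpha, Ned, 35), (28, 5, Alpha, Ned, 38), (28, 5, Echo, Rae, 35), (28, 5, Echo, Rae, 38), (28, 5, Omega, Jo, 35), (28, 5, Omega, Jo, 38)}.
σ[sname ≠ Ada and title = Omega]: keep tuples satisfying sname ≠ Ada and title = Omega → {(18, 3, Omega, Fay, 26), (18, 3, Omega, Fay, 36), (18, 4, Omega, Fay, 3), (18, 4, Omega, Fay, 30), (28, 5, Omega, Jo, 35), (28, 5, Omega, Jo, 38)}
Keep only column(s) sname, title, credits (3 duplicate(s) eliminated): {(Fay, Omega, 3), (Fay, Omega, 4), (Jo, Omega, 5)}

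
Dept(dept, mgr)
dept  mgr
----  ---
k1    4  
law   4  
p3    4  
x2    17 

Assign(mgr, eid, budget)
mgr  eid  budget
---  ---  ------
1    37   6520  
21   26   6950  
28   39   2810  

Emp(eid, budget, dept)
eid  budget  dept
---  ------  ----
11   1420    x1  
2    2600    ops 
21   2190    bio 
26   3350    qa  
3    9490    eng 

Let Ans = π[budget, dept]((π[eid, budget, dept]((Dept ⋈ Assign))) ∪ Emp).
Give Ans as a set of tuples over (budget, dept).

{(1420, x1), (2190, bio), (2600, ops), (3350, qa), (9490, eng)}

Joining Dept and Assign on mgr yields {}.
Keep only column(s) eid, budget, dept: {}
Union: {} with {(11, 1420, x1), (2, 2600, ops), (21, 2190, bio), (26, 3350, qa), (3, 9490, eng)} → {(11, 1420, x1), (2, 2600, ops), (21, 2190, bio), (26, 3350, qa), (3, 9490, eng)}
Keep only column(s) budget, dept: {(1420, x1), (2190, bio), (2600, ops), (3350, qa), (9490, eng)}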